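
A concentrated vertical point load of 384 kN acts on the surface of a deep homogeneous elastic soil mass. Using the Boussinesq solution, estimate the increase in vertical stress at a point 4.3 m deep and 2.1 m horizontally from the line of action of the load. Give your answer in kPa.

Boussinesq vertical stress below a point load on an elastic half-space:
Δσ_z = 3P/(2πz²) · [1 + (r/z)²]^(−5/2)
r/z = 2.1/4.3 = 0.48837; [1+(r/z)²]^(−5/2) = 0.58581.
Δσ_z = 3×384/(2π×4.3²) × 0.58581 = 9.916 × 0.58581 = 5.809 kPa

Δσ_z ≈ 5.81 kPa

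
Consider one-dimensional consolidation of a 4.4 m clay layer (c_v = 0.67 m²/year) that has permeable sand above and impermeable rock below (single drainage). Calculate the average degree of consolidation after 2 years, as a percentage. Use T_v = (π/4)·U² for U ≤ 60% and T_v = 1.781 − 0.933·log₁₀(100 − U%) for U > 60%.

U ≈ 29.7 %

Drainage path length: H_d = H = 4.4 m (single drainage).
T_v = c_v·t/H_d² = 0.67×2/4.4² = 0.069215.
T_v = 0.069215 corresponds to the U ≤ 60% branch:
U = √(4T_v/π) = 0.2969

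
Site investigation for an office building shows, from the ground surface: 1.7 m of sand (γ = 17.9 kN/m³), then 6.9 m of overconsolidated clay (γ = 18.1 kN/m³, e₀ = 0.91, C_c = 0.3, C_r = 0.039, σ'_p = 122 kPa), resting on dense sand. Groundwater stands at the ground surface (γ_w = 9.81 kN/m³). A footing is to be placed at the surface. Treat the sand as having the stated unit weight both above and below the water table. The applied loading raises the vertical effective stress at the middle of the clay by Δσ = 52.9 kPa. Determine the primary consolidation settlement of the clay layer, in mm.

S_c ≈ 49.6 mm

Mid-depth of clay below the ground surface: z = 1.7 + 6.9/2 = 5.15 m.
Total vertical stress at mid-clay: σ_v = 17.9×1.7 + 18.1×3.45 = 92.875 kPa.
Pore pressure: u = 9.81×(5.15 − 0) = 50.522 kPa.
Initial effective stress: σ'_0 = σ_v − u = 92.875 − 50.522 = 42.353 kPa.
Final effective stress: σ'_f = 42.353 + 52.9 = 95.253 kPa.
σ'_f = 95.253 ≤ σ'_p = 122 kPa, so the clay remains overconsolidated and only the recompression index applies:
S_c = C_r·H/(1+e₀)·log₁₀(σ'_f/σ'_0) = 0.039×6.9/1.91×log₁₀(95.253/42.353)
    = 0.14089 × 0.35199 = 0.04959 m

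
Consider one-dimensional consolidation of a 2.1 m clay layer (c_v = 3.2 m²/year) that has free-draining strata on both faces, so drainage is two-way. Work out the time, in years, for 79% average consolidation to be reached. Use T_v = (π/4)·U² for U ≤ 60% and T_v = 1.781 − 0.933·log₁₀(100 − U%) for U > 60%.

t ≈ 0.189 years

Drainage path length: H_d = H/2 = 1.05 m (double drainage).
U > 60%: T_v = 1.781 − 0.933·log₁₀(100 − 79) = 0.54737.
t = T_v·H_d²/c_v = 0.54737×1.05²/3.2 = 0.1886 years.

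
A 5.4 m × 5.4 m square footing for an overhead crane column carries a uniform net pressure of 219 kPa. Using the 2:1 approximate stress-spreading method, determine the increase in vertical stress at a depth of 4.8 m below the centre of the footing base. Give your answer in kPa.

By the 2:1 method the load spreads at 1 horizontal : 2 vertical, so at depth z the loaded area has grown by z in each plan dimension:
Δσ = qBL/((B+z)(L+z)) = 219×5.4×5.4/((5.4+4.8)(5.4+4.8)) = 61.381 kPa

Δσ_z ≈ 61.4 kPa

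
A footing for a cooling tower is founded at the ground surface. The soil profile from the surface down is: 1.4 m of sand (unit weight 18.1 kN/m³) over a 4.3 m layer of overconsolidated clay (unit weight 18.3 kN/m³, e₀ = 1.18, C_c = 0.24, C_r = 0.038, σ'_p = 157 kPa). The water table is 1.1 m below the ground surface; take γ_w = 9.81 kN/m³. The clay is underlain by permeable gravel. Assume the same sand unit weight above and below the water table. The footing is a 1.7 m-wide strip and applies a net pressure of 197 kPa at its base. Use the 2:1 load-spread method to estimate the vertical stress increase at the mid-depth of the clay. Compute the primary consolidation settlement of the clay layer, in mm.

S_c ≈ 30.7 mm

Mid-depth of clay below the ground surface: z = 1.4 + 4.3/2 = 3.55 m.
Total vertical stress at mid-clay: σ_v = 18.1×1.4 + 18.3×2.15 = 64.685 kPa.
Pore pressure: u = 9.81×(3.55 − 1.1) = 24.035 kPa.
Initial effective stress: σ'_0 = σ_v − u = 64.685 − 24.035 = 40.65 kPa.
Stress increase at mid-clay by the 2:1 spreading method:
Δσ = qB/(B+z) = 197×1.7/(1.7+3.55) = 63.79 kPa
Final effective stress: σ'_f = 40.65 + 63.79 = 104.44 kPa.
σ'_f = 104.44 ≤ σ'_p = 157 kPa, so the clay remains overconsolidated and only the recompression index applies:
S_c = C_r·H/(1+e₀)·log₁₀(σ'_f/σ'_0) = 0.038×4.3/2.18×log₁₀(104.44/40.65)
    = 0.074955 × 0.40981 = 0.03072 m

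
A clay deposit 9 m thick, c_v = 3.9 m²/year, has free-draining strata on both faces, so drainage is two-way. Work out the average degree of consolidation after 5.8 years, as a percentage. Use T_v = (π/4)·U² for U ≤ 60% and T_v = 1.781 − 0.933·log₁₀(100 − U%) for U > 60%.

U ≈ 94.9 %

Drainage path length: H_d = H/2 = 4.5 m (double drainage).
T_v = c_v·t/H_d² = 3.9×5.8/4.5² = 1.117.
T_v = 1.117 corresponds to the U > 60% branch:
U = 1 − 10^((1.781 − T_v)/0.933)/100 = 0.9485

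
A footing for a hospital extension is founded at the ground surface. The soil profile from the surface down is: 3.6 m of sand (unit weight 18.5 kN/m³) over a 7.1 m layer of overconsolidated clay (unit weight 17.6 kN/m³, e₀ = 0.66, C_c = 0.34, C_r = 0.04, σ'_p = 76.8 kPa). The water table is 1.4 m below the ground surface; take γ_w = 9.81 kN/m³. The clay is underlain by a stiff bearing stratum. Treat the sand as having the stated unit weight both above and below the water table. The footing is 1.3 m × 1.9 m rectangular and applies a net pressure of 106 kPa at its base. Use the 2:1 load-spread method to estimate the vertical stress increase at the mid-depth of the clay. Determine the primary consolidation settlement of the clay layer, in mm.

Mid-depth of clay below the ground surface: z = 3.6 + 7.1/2 = 7.15 m.
Total vertical stress at mid-clay: σ_v = 18.5×3.6 + 17.6×3.55 = 129.08 kPa.
Pore pressure: u = 9.81×(7.15 − 1.4) = 56.408 kPa.
Initial effective stress: σ'_0 = σ_v − u = 129.08 − 56.408 = 72.672 kPa.
Stress increase at mid-clay by the 2:1 spreading method:
Δσ = qBL/((B+z)(L+z)) = 106×1.3×1.9/((1.3+7.15)(1.9+7.15)) = 3.4237 kPa
Final effective stress: σ'_f = 72.672 + 3.4237 = 76.096 kPa.
σ'_f = 76.096 ≤ σ'_p = 76.8 kPa, so the clay remains overconsolidated and only the recompression index applies:
S_c = C_r·H/(1+e₀)·log₁₀(σ'_f/σ'_0) = 0.04×7.1/1.66×log₁₀(76.096/72.672)
    = 0.17108 × 0.019995 = 0.003421 m

S_c ≈ 3.42 mm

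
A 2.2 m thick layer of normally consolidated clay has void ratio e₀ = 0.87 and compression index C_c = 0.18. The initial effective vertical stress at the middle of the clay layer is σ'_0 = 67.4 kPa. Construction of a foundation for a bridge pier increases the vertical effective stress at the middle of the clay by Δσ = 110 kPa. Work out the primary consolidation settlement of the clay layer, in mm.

S_c ≈ 89 mm

Final effective stress: σ'_f = σ'_0 + Δσ = 67.4 + 110 = 177.4 kPa.
Normally consolidated clay, so the full stress increment lies on the virgin compression line:
S_c = C_c·H/(1+e₀)·log₁₀(σ'_f/σ'_0) = 0.18×2.2/(1+0.87)×log₁₀(177.4/67.4)
    = 0.21176 × 0.42029 = 0.089 m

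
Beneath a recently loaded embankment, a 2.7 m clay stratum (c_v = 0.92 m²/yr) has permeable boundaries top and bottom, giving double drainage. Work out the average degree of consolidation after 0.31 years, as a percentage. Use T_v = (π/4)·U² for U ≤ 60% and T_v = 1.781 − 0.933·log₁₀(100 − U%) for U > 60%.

Drainage path length: H_d = H/2 = 1.35 m (double drainage).
T_v = c_v·t/H_d² = 0.92×0.31/1.35² = 0.15649.
T_v = 0.15649 corresponds to the U ≤ 60% branch:
U = √(4T_v/π) = 0.4464

U ≈ 44.6 %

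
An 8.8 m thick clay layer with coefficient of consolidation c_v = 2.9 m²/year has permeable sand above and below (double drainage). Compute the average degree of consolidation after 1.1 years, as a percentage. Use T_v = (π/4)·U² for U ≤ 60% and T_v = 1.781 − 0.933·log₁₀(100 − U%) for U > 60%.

U ≈ 45.8 %

Drainage path length: H_d = H/2 = 4.4 m (double drainage).
T_v = c_v·t/H_d² = 2.9×1.1/4.4² = 0.16477.
T_v = 0.16477 corresponds to the U ≤ 60% branch:
U = √(4T_v/π) = 0.458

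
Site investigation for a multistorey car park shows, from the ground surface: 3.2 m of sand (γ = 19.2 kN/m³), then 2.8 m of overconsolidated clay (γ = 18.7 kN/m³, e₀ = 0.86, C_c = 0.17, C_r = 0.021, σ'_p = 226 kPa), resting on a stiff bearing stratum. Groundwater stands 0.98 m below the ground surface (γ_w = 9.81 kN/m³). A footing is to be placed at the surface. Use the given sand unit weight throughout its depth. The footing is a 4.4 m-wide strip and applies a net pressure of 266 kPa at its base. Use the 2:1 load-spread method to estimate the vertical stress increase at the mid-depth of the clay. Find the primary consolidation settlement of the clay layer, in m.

S_c ≈ 0.0172 m

Mid-depth of clay below the ground surface: z = 3.2 + 2.8/2 = 4.6 m.
Total vertical stress at mid-clay: σ_v = 19.2×3.2 + 18.7×1.4 = 87.62 kPa.
Pore pressure: u = 9.81×(4.6 − 0.98) = 35.512 kPa.
Initial effective stress: σ'_0 = σ_v − u = 87.62 − 35.512 = 52.108 kPa.
Stress increase at mid-clay by the 2:1 spreading method:
Δσ = qB/(B+z) = 266×4.4/(4.4+4.6) = 130.04 kPa
Final effective stress: σ'_f = 52.108 + 130.04 = 182.15 kPa.
σ'_f = 182.15 ≤ σ'_p = 226 kPa, so the clay remains overconsolidated and only the recompression index applies:
S_c = C_r·H/(1+e₀)·log₁₀(σ'_f/σ'_0) = 0.021×2.8/1.86×log₁₀(182.15/52.108)
    = 0.031613 × 0.54352 = 0.01718 m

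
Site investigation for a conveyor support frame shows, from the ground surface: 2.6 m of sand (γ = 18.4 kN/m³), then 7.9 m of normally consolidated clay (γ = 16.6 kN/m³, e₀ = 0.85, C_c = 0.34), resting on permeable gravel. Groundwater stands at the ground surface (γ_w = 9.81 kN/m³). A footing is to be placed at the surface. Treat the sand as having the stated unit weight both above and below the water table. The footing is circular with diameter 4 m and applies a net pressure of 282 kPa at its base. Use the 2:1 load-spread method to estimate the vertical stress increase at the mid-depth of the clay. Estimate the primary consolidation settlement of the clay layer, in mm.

S_c ≈ 379 mm

Mid-depth of clay below the ground surface: z = 2.6 + 7.9/2 = 6.55 m.
Total vertical stress at mid-clay: σ_v = 18.4×2.6 + 16.6×3.95 = 113.41 kPa.
Pore pressure: u = 9.81×(6.55 − 0) = 64.255 kPa.
Initial effective stress: σ'_0 = σ_v − u = 113.41 − 64.255 = 49.155 kPa.
Stress increase at mid-clay by the 2:1 spreading method:
Δσ ≈ qD²/(D+z)² = 282×4²/(4+6.55)² = 40.538 kPa
Final effective stress: σ'_f = σ'_0 + Δσ = 49.155 + 40.538 = 89.693 kPa.
Normally consolidated clay, so the full stress increment lies on the virgin compression line:
S_c = C_c·H/(1+e₀)·log₁₀(σ'_f/σ'_0) = 0.34×7.9/(1+0.85)×log₁₀(89.693/49.155)
    = 1.4519 × 0.26119 = 0.3792 m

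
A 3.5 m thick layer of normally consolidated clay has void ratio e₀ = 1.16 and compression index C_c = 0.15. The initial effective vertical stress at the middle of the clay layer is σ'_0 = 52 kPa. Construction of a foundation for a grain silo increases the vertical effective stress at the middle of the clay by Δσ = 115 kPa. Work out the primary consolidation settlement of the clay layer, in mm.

S_c ≈ 123 mm

Final effective stress: σ'_f = σ'_0 + Δσ = 52 + 115 = 167 kPa.
Normally consolidated clay, so the full stress increment lies on the virgin compression line:
S_c = C_c·H/(1+e₀)·log₁₀(σ'_f/σ'_0) = 0.15×3.5/(1+1.16)×log₁₀(167/52)
    = 0.24306 × 0.50671 = 0.1232 m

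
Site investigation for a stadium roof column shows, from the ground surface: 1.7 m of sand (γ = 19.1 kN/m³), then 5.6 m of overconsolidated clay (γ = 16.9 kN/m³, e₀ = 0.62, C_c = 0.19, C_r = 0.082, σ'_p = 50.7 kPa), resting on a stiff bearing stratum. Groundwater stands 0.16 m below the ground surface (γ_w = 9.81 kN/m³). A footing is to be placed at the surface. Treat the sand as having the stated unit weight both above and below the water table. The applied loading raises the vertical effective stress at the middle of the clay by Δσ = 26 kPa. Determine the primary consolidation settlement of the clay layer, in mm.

Mid-depth of clay below the ground surface: z = 1.7 + 5.6/2 = 4.5 m.
Total vertical stress at mid-clay: σ_v = 19.1×1.7 + 16.9×2.8 = 79.79 kPa.
Pore pressure: u = 9.81×(4.5 − 0.16) = 42.575 kPa.
Initial effective stress: σ'_0 = σ_v − u = 79.79 − 42.575 = 37.215 kPa.
Final effective stress: σ'_f = 37.215 + 26 = 63.215 kPa.
σ'_f = 63.215 > σ'_p = 50.7 kPa, so the stress path crosses the preconsolidation pressure — recompression up to σ'_p, then virgin compression beyond:
S_c = H/(1+e₀)·[C_r·log₁₀(σ'_p/σ'_0) + C_c·log₁₀(σ'_f/σ'_p)]
    = 5.6/1.62 × [0.082×log₁₀(50.7/37.215) + 0.19×log₁₀(63.215/50.7)]
    = 3.4568 × [0.011012 + 0.018204] = 0.101 m

S_c ≈ 101 mm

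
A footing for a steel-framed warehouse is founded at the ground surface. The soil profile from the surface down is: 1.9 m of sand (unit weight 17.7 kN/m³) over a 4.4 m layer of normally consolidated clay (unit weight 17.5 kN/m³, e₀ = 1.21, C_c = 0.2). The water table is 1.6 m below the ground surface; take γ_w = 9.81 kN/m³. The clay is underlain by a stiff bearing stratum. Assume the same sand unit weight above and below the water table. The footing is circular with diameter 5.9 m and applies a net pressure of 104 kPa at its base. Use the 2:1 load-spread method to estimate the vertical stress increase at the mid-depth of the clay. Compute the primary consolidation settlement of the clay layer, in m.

Mid-depth of clay below the ground surface: z = 1.9 + 4.4/2 = 4.1 m.
Total vertical stress at mid-clay: σ_v = 17.7×1.9 + 17.5×2.2 = 72.13 kPa.
Pore pressure: u = 9.81×(4.1 − 1.6) = 24.525 kPa.
Initial effective stress: σ'_0 = σ_v − u = 72.13 − 24.525 = 47.605 kPa.
Stress increase at mid-clay by the 2:1 spreading method:
Δσ ≈ qD²/(D+z)² = 104×5.9²/(5.9+4.1)² = 36.202 kPa
Final effective stress: σ'_f = σ'_0 + Δσ = 47.605 + 36.202 = 83.807 kPa.
Normally consolidated clay, so the full stress increment lies on the virgin compression line:
S_c = C_c·H/(1+e₀)·log₁₀(σ'_f/σ'_0) = 0.2×4.4/(1+1.21)×log₁₀(83.807/47.605)
    = 0.39819 × 0.24563 = 0.09781 m

S_c ≈ 0.0978 m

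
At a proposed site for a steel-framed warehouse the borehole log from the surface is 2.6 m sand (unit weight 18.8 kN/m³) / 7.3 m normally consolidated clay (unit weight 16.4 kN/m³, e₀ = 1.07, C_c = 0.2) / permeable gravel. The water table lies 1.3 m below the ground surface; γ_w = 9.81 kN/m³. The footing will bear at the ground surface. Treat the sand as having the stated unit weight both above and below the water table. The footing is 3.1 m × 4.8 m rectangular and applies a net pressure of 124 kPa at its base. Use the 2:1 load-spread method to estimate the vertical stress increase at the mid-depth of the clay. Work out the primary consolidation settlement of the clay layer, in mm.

Mid-depth of clay below the ground surface: z = 2.6 + 7.3/2 = 6.25 m.
Total vertical stress at mid-clay: σ_v = 18.8×2.6 + 16.4×3.65 = 108.74 kPa.
Pore pressure: u = 9.81×(6.25 − 1.3) = 48.56 kPa.
Initial effective stress: σ'_0 = σ_v − u = 108.74 − 48.56 = 60.18 kPa.
Stress increase at mid-clay by the 2:1 spreading method:
Δσ = qBL/((B+z)(L+z)) = 124×3.1×4.8/((3.1+6.25)(4.8+6.25)) = 17.859 kPa
Final effective stress: σ'_f = σ'_0 + Δσ = 60.18 + 17.859 = 78.039 kPa.
Normally consolidated clay, so the full stress increment lies on the virgin compression line:
S_c = C_c·H/(1+e₀)·log₁₀(σ'_f/σ'_0) = 0.2×7.3/(1+1.07)×log₁₀(78.039/60.18)
    = 0.70531 × 0.11286 = 0.0796 m

S_c ≈ 79.6 mm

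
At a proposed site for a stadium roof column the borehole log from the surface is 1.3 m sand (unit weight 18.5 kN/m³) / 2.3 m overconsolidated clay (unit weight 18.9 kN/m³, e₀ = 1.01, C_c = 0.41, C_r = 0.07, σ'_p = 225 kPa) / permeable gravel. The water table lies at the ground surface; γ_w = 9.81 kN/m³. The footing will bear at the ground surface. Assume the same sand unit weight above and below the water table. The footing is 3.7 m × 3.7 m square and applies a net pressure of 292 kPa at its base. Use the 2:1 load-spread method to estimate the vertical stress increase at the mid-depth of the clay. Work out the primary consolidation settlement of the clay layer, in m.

S_c ≈ 0.0615 m

Mid-depth of clay below the ground surface: z = 1.3 + 2.3/2 = 2.45 m.
Total vertical stress at mid-clay: σ_v = 18.5×1.3 + 18.9×1.15 = 45.785 kPa.
Pore pressure: u = 9.81×(2.45 − 0) = 24.035 kPa.
Initial effective stress: σ'_0 = σ_v − u = 45.785 − 24.035 = 21.75 kPa.
Stress increase at mid-clay by the 2:1 spreading method:
Δσ = qBL/((B+z)(L+z)) = 292×3.7×3.7/((3.7+2.45)(3.7+2.45)) = 105.69 kPa
Final effective stress: σ'_f = 21.75 + 105.69 = 127.44 kPa.
σ'_f = 127.44 ≤ σ'_p = 225 kPa, so the clay remains overconsolidated and only the recompression index applies:
S_c = C_r·H/(1+e₀)·log₁₀(σ'_f/σ'_0) = 0.07×2.3/2.01×log₁₀(127.44/21.75)
    = 0.080101 × 0.76785 = 0.06151 m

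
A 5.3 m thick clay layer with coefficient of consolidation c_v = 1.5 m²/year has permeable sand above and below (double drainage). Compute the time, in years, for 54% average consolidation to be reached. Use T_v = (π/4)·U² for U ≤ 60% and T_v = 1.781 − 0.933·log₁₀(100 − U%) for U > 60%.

t ≈ 1.07 years

Drainage path length: H_d = H/2 = 2.65 m (double drainage).
U ≤ 60%: T_v = (π/4)·U² = (π/4)×0.54² = 0.22902.
t = T_v·H_d²/c_v = 0.22902×2.65²/1.5 = 1.072 years.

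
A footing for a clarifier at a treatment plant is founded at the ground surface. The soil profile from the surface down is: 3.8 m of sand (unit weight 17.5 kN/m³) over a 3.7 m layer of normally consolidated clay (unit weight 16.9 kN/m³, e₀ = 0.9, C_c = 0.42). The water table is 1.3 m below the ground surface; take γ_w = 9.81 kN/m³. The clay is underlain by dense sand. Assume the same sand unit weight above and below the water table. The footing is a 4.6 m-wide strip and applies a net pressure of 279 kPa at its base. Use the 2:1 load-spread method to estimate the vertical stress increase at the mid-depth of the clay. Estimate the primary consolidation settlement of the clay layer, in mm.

S_c ≈ 421 mm

Mid-depth of clay below the ground surface: z = 3.8 + 3.7/2 = 5.65 m.
Total vertical stress at mid-clay: σ_v = 17.5×3.8 + 16.9×1.85 = 97.765 kPa.
Pore pressure: u = 9.81×(5.65 − 1.3) = 42.673 kPa.
Initial effective stress: σ'_0 = σ_v − u = 97.765 − 42.673 = 55.092 kPa.
Stress increase at mid-clay by the 2:1 spreading method:
Δσ = qB/(B+z) = 279×4.6/(4.6+5.65) = 125.21 kPa
Final effective stress: σ'_f = σ'_0 + Δσ = 55.092 + 125.21 = 180.3 kPa.
Normally consolidated clay, so the full stress increment lies on the virgin compression line:
S_c = C_c·H/(1+e₀)·log₁₀(σ'_f/σ'_0) = 0.42×3.7/(1+0.9)×log₁₀(180.3/55.092)
    = 0.81789 × 0.51491 = 0.4211 m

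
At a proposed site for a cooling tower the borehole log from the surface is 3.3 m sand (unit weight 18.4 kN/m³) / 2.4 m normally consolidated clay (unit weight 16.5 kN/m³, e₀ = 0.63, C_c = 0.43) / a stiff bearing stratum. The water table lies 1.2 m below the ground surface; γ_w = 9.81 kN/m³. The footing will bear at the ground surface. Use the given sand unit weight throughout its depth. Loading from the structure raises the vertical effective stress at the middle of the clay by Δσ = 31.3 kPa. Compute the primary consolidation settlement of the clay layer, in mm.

Mid-depth of clay below the ground surface: z = 3.3 + 2.4/2 = 4.5 m.
Total vertical stress at mid-clay: σ_v = 18.4×3.3 + 16.5×1.2 = 80.52 kPa.
Pore pressure: u = 9.81×(4.5 − 1.2) = 32.373 kPa.
Initial effective stress: σ'_0 = σ_v − u = 80.52 − 32.373 = 48.147 kPa.
Final effective stress: σ'_f = σ'_0 + Δσ = 48.147 + 31.3 = 79.447 kPa.
Normally consolidated clay, so the full stress increment lies on the virgin compression line:
S_c = C_c·H/(1+e₀)·log₁₀(σ'_f/σ'_0) = 0.43×2.4/(1+0.63)×log₁₀(79.447/48.147)
    = 0.63313 × 0.21751 = 0.1377 m

S_c ≈ 138 mm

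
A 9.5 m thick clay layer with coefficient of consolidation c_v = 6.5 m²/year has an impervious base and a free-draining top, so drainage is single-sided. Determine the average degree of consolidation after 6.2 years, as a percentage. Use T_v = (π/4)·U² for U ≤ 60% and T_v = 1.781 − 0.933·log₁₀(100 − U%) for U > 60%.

Drainage path length: H_d = H = 9.5 m (single drainage).
T_v = c_v·t/H_d² = 6.5×6.2/9.5² = 0.44654.
T_v = 0.44654 corresponds to the U > 60% branch:
U = 1 − 10^((1.781 − T_v)/0.933)/100 = 0.7307

U ≈ 73.1 %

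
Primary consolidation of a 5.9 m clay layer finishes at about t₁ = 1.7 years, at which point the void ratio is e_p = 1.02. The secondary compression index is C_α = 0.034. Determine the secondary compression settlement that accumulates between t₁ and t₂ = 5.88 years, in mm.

Secondary compression: S_s = C_α·H/(1+e_p)·log₁₀(t₂/t₁)
S_s = 0.034×5.9/(1+1.02)×log₁₀(5.88/1.7)
    = 0.09931 × 0.5389 = 0.05352 m

S_s ≈ 53.5 mm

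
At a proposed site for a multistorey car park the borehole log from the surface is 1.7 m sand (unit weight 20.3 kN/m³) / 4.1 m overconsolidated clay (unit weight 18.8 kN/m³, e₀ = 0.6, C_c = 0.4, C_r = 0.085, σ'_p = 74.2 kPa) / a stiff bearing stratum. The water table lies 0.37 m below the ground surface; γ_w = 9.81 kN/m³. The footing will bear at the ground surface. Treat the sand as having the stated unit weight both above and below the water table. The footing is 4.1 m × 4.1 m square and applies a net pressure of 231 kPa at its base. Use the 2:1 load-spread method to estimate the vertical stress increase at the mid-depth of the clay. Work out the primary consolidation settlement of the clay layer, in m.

Mid-depth of clay below the ground surface: z = 1.7 + 4.1/2 = 3.75 m.
Total vertical stress at mid-clay: σ_v = 20.3×1.7 + 18.8×2.05 = 73.05 kPa.
Pore pressure: u = 9.81×(3.75 − 0.37) = 33.158 kPa.
Initial effective stress: σ'_0 = σ_v − u = 73.05 − 33.158 = 39.892 kPa.
Stress increase at mid-clay by the 2:1 spreading method:
Δσ = qBL/((B+z)(L+z)) = 231×4.1×4.1/((4.1+3.75)(4.1+3.75)) = 63.014 kPa
Final effective stress: σ'_f = 39.892 + 63.014 = 102.91 kPa.
σ'_f = 102.91 > σ'_p = 74.2 kPa, so the stress path crosses the preconsolidation pressure — recompression up to σ'_p, then virgin compression beyond:
S_c = H/(1+e₀)·[C_r·log₁₀(σ'_p/σ'_0) + C_c·log₁₀(σ'_f/σ'_p)]
    = 4.1/1.6 × [0.085×log₁₀(74.2/39.892) + 0.4×log₁₀(102.91/74.2)]
    = 2.5625 × [0.022909 + 0.056821] = 0.2043 m

S_c ≈ 0.204 m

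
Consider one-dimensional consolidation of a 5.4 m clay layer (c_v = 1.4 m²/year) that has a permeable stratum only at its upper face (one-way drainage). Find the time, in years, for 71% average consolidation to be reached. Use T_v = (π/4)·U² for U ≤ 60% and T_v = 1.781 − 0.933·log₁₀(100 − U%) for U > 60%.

Drainage path length: H_d = H = 5.4 m (single drainage).
U > 60%: T_v = 1.781 − 0.933·log₁₀(100 − 71) = 0.41658.
t = T_v·H_d²/c_v = 0.41658×5.4²/1.4 = 8.677 years.

t ≈ 8.68 years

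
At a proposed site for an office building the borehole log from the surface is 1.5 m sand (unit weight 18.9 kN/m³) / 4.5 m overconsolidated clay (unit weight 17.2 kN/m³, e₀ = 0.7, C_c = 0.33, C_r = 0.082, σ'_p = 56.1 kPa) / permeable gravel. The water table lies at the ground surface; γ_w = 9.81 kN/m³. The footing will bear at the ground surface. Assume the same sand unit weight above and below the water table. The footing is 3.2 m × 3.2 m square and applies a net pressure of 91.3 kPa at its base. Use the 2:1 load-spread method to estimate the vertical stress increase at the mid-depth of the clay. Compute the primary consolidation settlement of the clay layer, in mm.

S_c ≈ 46.6 mm

Mid-depth of clay below the ground surface: z = 1.5 + 4.5/2 = 3.75 m.
Total vertical stress at mid-clay: σ_v = 18.9×1.5 + 17.2×2.25 = 67.05 kPa.
Pore pressure: u = 9.81×(3.75 − 0) = 36.788 kPa.
Initial effective stress: σ'_0 = σ_v − u = 67.05 − 36.788 = 30.262 kPa.
Stress increase at mid-clay by the 2:1 spreading method:
Δσ = qBL/((B+z)(L+z)) = 91.3×3.2×3.2/((3.2+3.75)(3.2+3.75)) = 19.355 kPa
Final effective stress: σ'_f = 30.262 + 19.355 = 49.617 kPa.
σ'_f = 49.617 ≤ σ'_p = 56.1 kPa, so the clay remains overconsolidated and only the recompression index applies:
S_c = C_r·H/(1+e₀)·log₁₀(σ'_f/σ'_0) = 0.082×4.5/1.7×log₁₀(49.617/30.262)
    = 0.21706 × 0.21473 = 0.04661 m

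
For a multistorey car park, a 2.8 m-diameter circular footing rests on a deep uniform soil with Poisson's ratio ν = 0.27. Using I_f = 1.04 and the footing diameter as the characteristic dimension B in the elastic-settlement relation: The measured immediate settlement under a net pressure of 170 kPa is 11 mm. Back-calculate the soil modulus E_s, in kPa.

E_s ≈ 41700 kPa

S_e = q·B·(1−ν²)/E_s · I_f  ⇒  E_s = q·B·(1−ν²)·I_f / S_e.
E_s = 170 × 2.8 × 0.9271 × 1.04 / 0.011 = 41720 kPa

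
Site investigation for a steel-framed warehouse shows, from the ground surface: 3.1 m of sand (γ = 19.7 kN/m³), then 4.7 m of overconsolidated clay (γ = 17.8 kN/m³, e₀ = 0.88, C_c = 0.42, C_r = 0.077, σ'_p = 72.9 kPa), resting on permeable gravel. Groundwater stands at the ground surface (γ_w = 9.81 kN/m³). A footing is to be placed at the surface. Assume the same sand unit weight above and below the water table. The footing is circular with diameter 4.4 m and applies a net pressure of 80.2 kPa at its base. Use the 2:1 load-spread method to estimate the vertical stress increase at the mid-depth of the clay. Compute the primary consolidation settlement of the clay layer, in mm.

S_c ≈ 23.4 mm

Mid-depth of clay below the ground surface: z = 3.1 + 4.7/2 = 5.45 m.
Total vertical stress at mid-clay: σ_v = 19.7×3.1 + 17.8×2.35 = 102.9 kPa.
Pore pressure: u = 9.81×(5.45 − 0) = 53.465 kPa.
Initial effective stress: σ'_0 = σ_v − u = 102.9 − 53.465 = 49.435 kPa.
Stress increase at mid-clay by the 2:1 spreading method:
Δσ ≈ qD²/(D+z)² = 80.2×4.4²/(4.4+5.45)² = 16.003 kPa
Final effective stress: σ'_f = 49.435 + 16.003 = 65.438 kPa.
σ'_f = 65.438 ≤ σ'_p = 72.9 kPa, so the clay remains overconsolidated and only the recompression index applies:
S_c = C_r·H/(1+e₀)·log₁₀(σ'_f/σ'_0) = 0.077×4.7/1.88×log₁₀(65.438/49.435)
    = 0.1925 × 0.1218 = 0.02345 m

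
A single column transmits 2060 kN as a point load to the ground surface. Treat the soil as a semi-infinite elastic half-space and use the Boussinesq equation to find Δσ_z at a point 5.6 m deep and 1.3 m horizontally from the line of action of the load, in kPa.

Δσ_z ≈ 27.5 kPa

Boussinesq vertical stress below a point load on an elastic half-space:
Δσ_z = 3P/(2πz²) · [1 + (r/z)²]^(−5/2)
r/z = 1.3/5.6 = 0.23214; [1+(r/z)²]^(−5/2) = 0.87702.
Δσ_z = 3×2060/(2π×5.6²) × 0.87702 = 31.364 × 0.87702 = 27.51 kPa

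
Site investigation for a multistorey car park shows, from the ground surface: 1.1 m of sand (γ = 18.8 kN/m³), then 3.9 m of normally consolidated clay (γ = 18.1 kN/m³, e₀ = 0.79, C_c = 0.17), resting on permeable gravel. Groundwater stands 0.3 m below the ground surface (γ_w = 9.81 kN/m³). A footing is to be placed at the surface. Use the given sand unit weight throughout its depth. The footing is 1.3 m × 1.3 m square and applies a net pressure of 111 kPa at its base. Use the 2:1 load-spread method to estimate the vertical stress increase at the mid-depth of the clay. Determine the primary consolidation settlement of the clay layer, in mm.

Mid-depth of clay below the ground surface: z = 1.1 + 3.9/2 = 3.05 m.
Total vertical stress at mid-clay: σ_v = 18.8×1.1 + 18.1×1.95 = 55.975 kPa.
Pore pressure: u = 9.81×(3.05 − 0.3) = 26.978 kPa.
Initial effective stress: σ'_0 = σ_v − u = 55.975 − 26.978 = 28.997 kPa.
Stress increase at mid-clay by the 2:1 spreading method:
Δσ = qBL/((B+z)(L+z)) = 111×1.3×1.3/((1.3+3.05)(1.3+3.05)) = 9.9136 kPa
Final effective stress: σ'_f = σ'_0 + Δσ = 28.997 + 9.9136 = 38.911 kPa.
Normally consolidated clay, so the full stress increment lies on the virgin compression line:
S_c = C_c·H/(1+e₀)·log₁₀(σ'_f/σ'_0) = 0.17×3.9/(1+0.79)×log₁₀(38.911/28.997)
    = 0.37039 × 0.12772 = 0.04731 m

S_c ≈ 47.3 mm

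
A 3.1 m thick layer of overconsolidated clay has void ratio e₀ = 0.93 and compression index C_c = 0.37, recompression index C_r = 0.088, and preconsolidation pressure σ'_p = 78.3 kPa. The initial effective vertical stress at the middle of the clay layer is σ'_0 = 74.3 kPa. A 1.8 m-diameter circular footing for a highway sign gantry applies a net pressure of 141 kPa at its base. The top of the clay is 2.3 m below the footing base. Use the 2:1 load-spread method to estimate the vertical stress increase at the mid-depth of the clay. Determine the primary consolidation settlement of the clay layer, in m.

S_c ≈ 0.0351 m

Mid-depth of clay below the footing base: z = 2.3 + 3.1/2 = 3.85 m.
Stress increase at mid-clay by the 2:1 spreading method:
Δσ ≈ qD²/(D+z)² = 141×1.8²/(1.8+3.85)² = 14.311 kPa
Final effective stress: σ'_f = 74.3 + 14.311 = 88.611 kPa.
σ'_f = 88.611 > σ'_p = 78.3 kPa, so the stress path crosses the preconsolidation pressure — recompression up to σ'_p, then virgin compression beyond:
S_c = H/(1+e₀)·[C_r·log₁₀(σ'_p/σ'_0) + C_c·log₁₀(σ'_f/σ'_p)]
    = 3.1/1.93 × [0.088×log₁₀(78.3/74.3) + 0.37×log₁₀(88.611/78.3)]
    = 1.6062 × [0.002004 + 0.019879] = 0.03515 m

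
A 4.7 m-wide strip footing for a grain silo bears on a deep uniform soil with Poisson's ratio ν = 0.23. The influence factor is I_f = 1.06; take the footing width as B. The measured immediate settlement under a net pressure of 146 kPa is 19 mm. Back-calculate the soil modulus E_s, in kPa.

E_s ≈ 36300 kPa

S_e = q·B·(1−ν²)/E_s · I_f  ⇒  E_s = q·B·(1−ν²)·I_f / S_e.
E_s = 146 × 4.7 × 0.9471 × 1.06 / 0.019 = 36260 kPa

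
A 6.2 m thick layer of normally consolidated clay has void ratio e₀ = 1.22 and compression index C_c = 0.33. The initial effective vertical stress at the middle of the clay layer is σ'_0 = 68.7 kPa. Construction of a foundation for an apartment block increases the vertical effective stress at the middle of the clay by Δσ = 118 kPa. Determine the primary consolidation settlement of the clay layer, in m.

Final effective stress: σ'_f = σ'_0 + Δσ = 68.7 + 118 = 186.7 kPa.
Normally consolidated clay, so the full stress increment lies on the virgin compression line:
S_c = C_c·H/(1+e₀)·log₁₀(σ'_f/σ'_0) = 0.33×6.2/(1+1.22)×log₁₀(186.7/68.7)
    = 0.92162 × 0.43419 = 0.4002 m

S_c ≈ 0.4 m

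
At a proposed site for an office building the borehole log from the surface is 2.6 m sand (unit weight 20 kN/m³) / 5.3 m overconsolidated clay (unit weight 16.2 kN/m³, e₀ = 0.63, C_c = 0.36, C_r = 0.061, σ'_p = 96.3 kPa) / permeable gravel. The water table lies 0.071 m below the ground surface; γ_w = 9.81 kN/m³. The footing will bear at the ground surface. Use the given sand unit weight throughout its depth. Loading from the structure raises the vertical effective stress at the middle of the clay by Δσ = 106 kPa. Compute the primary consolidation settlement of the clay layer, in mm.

S_c ≈ 293 mm

Mid-depth of clay below the ground surface: z = 2.6 + 5.3/2 = 5.25 m.
Total vertical stress at mid-clay: σ_v = 20×2.6 + 16.2×2.65 = 94.93 kPa.
Pore pressure: u = 9.81×(5.25 − 0.071) = 50.806 kPa.
Initial effective stress: σ'_0 = σ_v − u = 94.93 − 50.806 = 44.124 kPa.
Final effective stress: σ'_f = 44.124 + 106 = 150.12 kPa.
σ'_f = 150.12 > σ'_p = 96.3 kPa, so the stress path crosses the preconsolidation pressure — recompression up to σ'_p, then virgin compression beyond:
S_c = H/(1+e₀)·[C_r·log₁₀(σ'_p/σ'_0) + C_c·log₁₀(σ'_f/σ'_p)]
    = 5.3/1.63 × [0.061×log₁₀(96.3/44.124) + 0.36×log₁₀(150.12/96.3)]
    = 3.2515 × [0.020676 + 0.069412] = 0.2929 m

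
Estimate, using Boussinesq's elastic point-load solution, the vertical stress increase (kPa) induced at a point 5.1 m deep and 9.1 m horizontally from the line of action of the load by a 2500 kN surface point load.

Boussinesq vertical stress below a point load on an elastic half-space:
Δσ_z = 3P/(2πz²) · [1 + (r/z)²]^(−5/2)
r/z = 9.1/5.1 = 1.7843; [1+(r/z)²]^(−5/2) = 0.027931.
Δσ_z = 3×2500/(2π×5.1²) × 0.027931 = 45.892 × 0.027931 = 1.282 kPa

Δσ_z ≈ 1.28 kPa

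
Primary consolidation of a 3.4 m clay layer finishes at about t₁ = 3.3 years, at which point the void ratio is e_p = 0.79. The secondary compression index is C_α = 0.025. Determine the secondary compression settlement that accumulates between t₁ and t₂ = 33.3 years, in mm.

S_s ≈ 47.7 mm

Secondary compression: S_s = C_α·H/(1+e_p)·log₁₀(t₂/t₁)
S_s = 0.025×3.4/(1+0.79)×log₁₀(33.3/3.3)
    = 0.04749 × 1.004 = 0.04767 m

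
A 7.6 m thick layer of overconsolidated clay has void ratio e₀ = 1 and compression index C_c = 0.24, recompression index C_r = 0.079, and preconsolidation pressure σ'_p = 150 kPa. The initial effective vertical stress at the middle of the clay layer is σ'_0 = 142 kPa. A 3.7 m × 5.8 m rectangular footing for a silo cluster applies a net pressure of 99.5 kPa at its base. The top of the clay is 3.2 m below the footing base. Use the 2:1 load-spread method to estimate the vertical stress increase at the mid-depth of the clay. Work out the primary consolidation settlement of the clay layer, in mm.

S_c ≈ 26.7 mm

Mid-depth of clay below the footing base: z = 3.2 + 7.6/2 = 7 m.
Stress increase at mid-clay by the 2:1 spreading method:
Δσ = qBL/((B+z)(L+z)) = 99.5×3.7×5.8/((3.7+7)(5.8+7)) = 15.59 kPa
Final effective stress: σ'_f = 142 + 15.59 = 157.59 kPa.
σ'_f = 157.59 > σ'_p = 150 kPa, so the stress path crosses the preconsolidation pressure — recompression up to σ'_p, then virgin compression beyond:
S_c = H/(1+e₀)·[C_r·log₁₀(σ'_p/σ'_0) + C_c·log₁₀(σ'_f/σ'_p)]
    = 7.6/2 × [0.079×log₁₀(150/142) + 0.24×log₁₀(157.59/150)]
    = 3.8 × [0.0018804 + 0.005145] = 0.0267 m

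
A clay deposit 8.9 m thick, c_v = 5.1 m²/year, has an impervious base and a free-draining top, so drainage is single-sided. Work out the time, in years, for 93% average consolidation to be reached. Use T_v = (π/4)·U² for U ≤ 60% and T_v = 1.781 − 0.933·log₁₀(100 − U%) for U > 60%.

t ≈ 15.4 years

Drainage path length: H_d = H = 8.9 m (single drainage).
U > 60%: T_v = 1.781 − 0.933·log₁₀(100 − 93) = 0.99252.
t = T_v·H_d²/c_v = 0.99252×8.9²/5.1 = 15.42 years.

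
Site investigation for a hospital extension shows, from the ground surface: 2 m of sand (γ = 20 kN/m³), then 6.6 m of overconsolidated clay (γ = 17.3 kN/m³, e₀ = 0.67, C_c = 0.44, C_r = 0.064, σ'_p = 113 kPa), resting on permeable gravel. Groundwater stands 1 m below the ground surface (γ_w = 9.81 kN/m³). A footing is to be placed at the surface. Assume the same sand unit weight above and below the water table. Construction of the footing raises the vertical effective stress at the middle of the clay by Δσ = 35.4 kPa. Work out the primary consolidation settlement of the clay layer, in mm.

Mid-depth of clay below the ground surface: z = 2 + 6.6/2 = 5.3 m.
Total vertical stress at mid-clay: σ_v = 20×2 + 17.3×3.3 = 97.09 kPa.
Pore pressure: u = 9.81×(5.3 − 1) = 42.183 kPa.
Initial effective stress: σ'_0 = σ_v − u = 97.09 − 42.183 = 54.907 kPa.
Final effective stress: σ'_f = 54.907 + 35.4 = 90.307 kPa.
σ'_f = 90.307 ≤ σ'_p = 113 kPa, so the clay remains overconsolidated and only the recompression index applies:
S_c = C_r·H/(1+e₀)·log₁₀(σ'_f/σ'_0) = 0.064×6.6/1.67×log₁₀(90.307/54.907)
    = 0.25293 × 0.21609 = 0.05466 m

S_c ≈ 54.7 mm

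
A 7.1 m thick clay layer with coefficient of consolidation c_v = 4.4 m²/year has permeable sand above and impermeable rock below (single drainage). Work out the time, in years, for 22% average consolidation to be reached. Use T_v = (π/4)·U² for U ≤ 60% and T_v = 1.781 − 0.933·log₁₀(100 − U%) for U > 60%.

t ≈ 0.436 years

Drainage path length: H_d = H = 7.1 m (single drainage).
U ≤ 60%: T_v = (π/4)·U² = (π/4)×0.22² = 0.038013.
t = T_v·H_d²/c_v = 0.038013×7.1²/4.4 = 0.4355 years.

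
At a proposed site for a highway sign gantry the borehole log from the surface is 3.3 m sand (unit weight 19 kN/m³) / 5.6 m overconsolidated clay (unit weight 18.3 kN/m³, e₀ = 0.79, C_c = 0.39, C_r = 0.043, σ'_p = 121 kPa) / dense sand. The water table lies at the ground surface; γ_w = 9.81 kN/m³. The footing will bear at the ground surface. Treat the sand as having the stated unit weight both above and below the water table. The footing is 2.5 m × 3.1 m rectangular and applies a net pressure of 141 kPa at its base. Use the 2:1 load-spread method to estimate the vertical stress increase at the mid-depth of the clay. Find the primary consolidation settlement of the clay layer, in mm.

S_c ≈ 13.3 mm

Mid-depth of clay below the ground surface: z = 3.3 + 5.6/2 = 6.1 m.
Total vertical stress at mid-clay: σ_v = 19×3.3 + 18.3×2.8 = 113.94 kPa.
Pore pressure: u = 9.81×(6.1 − 0) = 59.841 kPa.
Initial effective stress: σ'_0 = σ_v − u = 113.94 − 59.841 = 54.099 kPa.
Stress increase at mid-clay by the 2:1 spreading method:
Δσ = qBL/((B+z)(L+z)) = 141×2.5×3.1/((2.5+6.1)(3.1+6.1)) = 13.811 kPa
Final effective stress: σ'_f = 54.099 + 13.811 = 67.91 kPa.
σ'_f = 67.91 ≤ σ'_p = 121 kPa, so the clay remains overconsolidated and only the recompression index applies:
S_c = C_r·H/(1+e₀)·log₁₀(σ'_f/σ'_0) = 0.043×5.6/1.79×log₁₀(67.91/54.099)
    = 0.13453 × 0.098744 = 0.01328 m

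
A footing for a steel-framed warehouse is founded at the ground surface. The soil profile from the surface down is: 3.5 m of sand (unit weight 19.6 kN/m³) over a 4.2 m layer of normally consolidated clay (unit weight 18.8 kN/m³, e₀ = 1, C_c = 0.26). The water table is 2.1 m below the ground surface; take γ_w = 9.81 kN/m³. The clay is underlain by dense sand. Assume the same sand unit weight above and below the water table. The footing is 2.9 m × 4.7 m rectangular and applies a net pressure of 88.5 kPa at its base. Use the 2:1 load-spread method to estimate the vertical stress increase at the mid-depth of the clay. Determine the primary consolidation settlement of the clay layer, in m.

S_c ≈ 0.0406 m

Mid-depth of clay below the ground surface: z = 3.5 + 4.2/2 = 5.6 m.
Total vertical stress at mid-clay: σ_v = 19.6×3.5 + 18.8×2.1 = 108.08 kPa.
Pore pressure: u = 9.81×(5.6 − 2.1) = 34.335 kPa.
Initial effective stress: σ'_0 = σ_v − u = 108.08 − 34.335 = 73.745 kPa.
Stress increase at mid-clay by the 2:1 spreading method:
Δσ = qBL/((B+z)(L+z)) = 88.5×2.9×4.7/((2.9+5.6)(4.7+5.6)) = 13.778 kPa
Final effective stress: σ'_f = σ'_0 + Δσ = 73.745 + 13.778 = 87.523 kPa.
Normally consolidated clay, so the full stress increment lies on the virgin compression line:
S_c = C_c·H/(1+e₀)·log₁₀(σ'_f/σ'_0) = 0.26×4.2/(1+1)×log₁₀(87.523/73.745)
    = 0.546 × 0.07439 = 0.04062 m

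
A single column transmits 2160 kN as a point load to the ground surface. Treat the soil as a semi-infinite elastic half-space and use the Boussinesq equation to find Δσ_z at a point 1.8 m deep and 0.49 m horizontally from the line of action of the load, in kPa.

Boussinesq vertical stress below a point load on an elastic half-space:
Δσ_z = 3P/(2πz²) · [1 + (r/z)²]^(−5/2)
r/z = 0.49/1.8 = 0.27222; [1+(r/z)²]^(−5/2) = 0.83634.
Δσ_z = 3×2160/(2π×1.8²) × 0.83634 = 318.31 × 0.83634 = 266.2 kPa

Δσ_z ≈ 266 kPa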